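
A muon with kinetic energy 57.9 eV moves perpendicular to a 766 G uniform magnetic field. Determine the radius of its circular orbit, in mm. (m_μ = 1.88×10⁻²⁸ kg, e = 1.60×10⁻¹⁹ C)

r ≈ 4.82 mm

Convert the energy: K = 57.9 eV = 9.26×10^-18 J.
v = √(2K/m) = √(2·9.26×10^-18/1.88×10^-28) = 3.14×10^5 m/s.
r = mv/(qB) = (1.88×10^-28)(3.14×10^5) / [(1×1.60×10^-19)(0.0766)] = 4.82×10^-3 m.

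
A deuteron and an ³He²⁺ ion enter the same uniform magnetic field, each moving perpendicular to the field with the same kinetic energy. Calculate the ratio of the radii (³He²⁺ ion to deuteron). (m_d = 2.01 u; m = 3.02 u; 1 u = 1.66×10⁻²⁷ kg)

r = √(2mK)/(qB) ⇒ at equal K, r ∝ √m/q.
r_{³He²⁺ ion}/r_{deuteron} = 0.613.

ratio ≈ 0.613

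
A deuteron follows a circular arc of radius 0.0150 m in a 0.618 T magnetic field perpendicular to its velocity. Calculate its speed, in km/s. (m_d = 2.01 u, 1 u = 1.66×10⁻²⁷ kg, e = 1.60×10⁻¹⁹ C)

v ≈ 445 km/s

From qvB = mv²/r, v = qBr/m.
v = (1×1.60×10^-19)(0.618)(0.0150) / (3.34×10^-27) = 4.45×10^5 m/s.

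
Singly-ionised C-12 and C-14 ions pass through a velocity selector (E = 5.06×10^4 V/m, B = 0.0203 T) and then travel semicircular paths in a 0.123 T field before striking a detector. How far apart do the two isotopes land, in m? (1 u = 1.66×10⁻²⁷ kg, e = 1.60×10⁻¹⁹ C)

Δd ≈ 0.841 m

Both emerge at v = E/B₁ = 2.49×10^6 m/s.
r = mv/(qB₂), so r₁ = 2.523 m and r₂ = 2.944 m, giving Δr = 0.421 m.
After a semicircle each ion lands a diameter 2r from the entry slit, so the separation is 2Δr = 0.841 m.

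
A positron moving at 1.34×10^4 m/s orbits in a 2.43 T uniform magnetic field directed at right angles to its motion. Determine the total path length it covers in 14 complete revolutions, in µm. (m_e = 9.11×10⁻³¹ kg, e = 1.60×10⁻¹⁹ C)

L ≈ 2.76 µm

r = mv/(qB) = 3.14×10^-8 m, so one revolution covers 2πr = 1.97×10^-7 m.
In 14 revolutions: L = 14·2πr = 2.76×10^-6 m.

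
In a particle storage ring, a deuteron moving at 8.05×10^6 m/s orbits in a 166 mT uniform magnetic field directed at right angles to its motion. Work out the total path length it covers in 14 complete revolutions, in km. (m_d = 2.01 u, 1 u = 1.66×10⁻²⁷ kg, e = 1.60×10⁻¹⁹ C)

L ≈ 0.0890 km

r = mv/(qB) = 1.01 m, so one revolution covers 2πr = 6.35 m.
In 14 revolutions: L = 14·2πr = 89.0 m.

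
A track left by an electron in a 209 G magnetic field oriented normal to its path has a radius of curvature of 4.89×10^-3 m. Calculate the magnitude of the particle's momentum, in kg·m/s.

p ≈ 1.64×10^-23 kg·m/s

Since qvB = mv²/r, the momentum p = mv = qBr.
p = (1×1.60×10^-19)(0.0209)(4.89×10^-3) = 1.64×10^-23 kg·m/s.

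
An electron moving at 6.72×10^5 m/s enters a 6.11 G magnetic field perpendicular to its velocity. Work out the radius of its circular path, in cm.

The magnetic force provides the centripetal force: qvB = mv²/r, so r = mv/(qB).
r = (9.11×10^-31 kg)(6.72×10^5 m/s) / [(1×1.60×10^-19 C)(6.11×10^-4 T)] = 6.26×10^-3 m.

r ≈ 0.626 cm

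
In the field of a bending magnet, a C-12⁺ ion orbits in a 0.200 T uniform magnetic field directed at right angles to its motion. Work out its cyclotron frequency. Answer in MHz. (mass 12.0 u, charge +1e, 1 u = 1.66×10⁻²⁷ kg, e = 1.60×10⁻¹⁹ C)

f ≈ 0.256 MHz

f = qB/(2πm) = (1×1.60×10^-19)(0.200) / [2π(1.99×10^-26)] = 2.56×10^5 Hz.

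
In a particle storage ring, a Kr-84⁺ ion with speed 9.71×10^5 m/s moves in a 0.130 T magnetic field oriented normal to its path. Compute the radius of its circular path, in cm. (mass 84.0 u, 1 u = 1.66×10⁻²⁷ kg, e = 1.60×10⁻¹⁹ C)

The magnetic force provides the centripetal force: qvB = mv²/r, so r = mv/(qB).
r = (1.39×10^-25 kg)(9.71×10^5 m/s) / [(1×1.60×10^-19 C)(0.130 T)] = 6.51 m.

r ≈ 651 cm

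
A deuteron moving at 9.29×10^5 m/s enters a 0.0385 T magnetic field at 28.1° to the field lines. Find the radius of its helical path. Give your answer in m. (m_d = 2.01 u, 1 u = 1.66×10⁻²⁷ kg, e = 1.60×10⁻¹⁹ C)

Only the perpendicular component v⊥ = v sin28.1° = 4.38×10^5 m/s is bent by the field.
r = m v⊥ /(qB) = (3.34×10^-27)(4.38×10^5) / [(1×1.60×10^-19)(0.0385)] = 0.237 m.

r ≈ 0.237 m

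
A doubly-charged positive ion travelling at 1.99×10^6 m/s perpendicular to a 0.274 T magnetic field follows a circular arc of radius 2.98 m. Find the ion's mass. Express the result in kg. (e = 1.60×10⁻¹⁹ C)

qvB = mv²/r ⇒ m = qBr/v.
m = (2×1.60×10^-19)(0.274)(2.98) / (1.99×10^6) = 1.31×10^-25 kg.

m ≈ 1.31×10^-25 kg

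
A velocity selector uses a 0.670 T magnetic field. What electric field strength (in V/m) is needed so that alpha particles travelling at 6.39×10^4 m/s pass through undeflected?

qE = qvB ⇒ E = vB = (6.39×10^4)(0.670) = 4.28×10^4 V/m.

E ≈ 4.28×10^4 V/m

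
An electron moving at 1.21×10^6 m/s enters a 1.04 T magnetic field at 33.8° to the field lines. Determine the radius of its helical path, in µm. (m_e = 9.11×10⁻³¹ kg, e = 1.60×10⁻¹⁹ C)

Only the perpendicular component v⊥ = v sin33.8° = 6.73×10^5 m/s is bent by the field.
r = m v⊥ /(qB) = (9.11×10^-31)(6.73×10^5) / [(1×1.60×10^-19)(1.04)] = 3.69×10^-6 m.

r ≈ 3.69 µm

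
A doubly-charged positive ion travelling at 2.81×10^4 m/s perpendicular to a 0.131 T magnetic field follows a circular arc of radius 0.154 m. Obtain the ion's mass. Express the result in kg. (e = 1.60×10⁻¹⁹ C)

m ≈ 2.30×10^-25 kg

qvB = mv²/r ⇒ m = qBr/v.
m = (2×1.60×10^-19)(0.131)(0.154) / (2.81×10^4) = 2.30×10^-25 kg.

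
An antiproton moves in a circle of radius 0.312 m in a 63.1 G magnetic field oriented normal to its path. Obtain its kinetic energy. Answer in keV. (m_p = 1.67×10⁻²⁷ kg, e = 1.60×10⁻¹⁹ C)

K ≈ 0.186 keV

v = qBr/m = (1×1.60×10^-19)(6.31×10^-3)(0.312) / (1.67×10^-27) = 1.89×10^5 m/s.
K = ½mv² = 0.5·(1.67×10^-27)·(1.89×10^5)² = 2.97×10^-17 J = 0.186 keV.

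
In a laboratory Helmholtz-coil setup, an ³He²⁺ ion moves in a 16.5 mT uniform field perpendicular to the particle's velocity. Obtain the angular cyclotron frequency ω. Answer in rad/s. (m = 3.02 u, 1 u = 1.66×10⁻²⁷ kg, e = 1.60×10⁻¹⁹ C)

ω = qB/m = (2×1.60×10^-19)(0.0165) / (5.01×10^-27) = 1.05×10^6 rad/s.

ω ≈ 1.05×10^6 rad/s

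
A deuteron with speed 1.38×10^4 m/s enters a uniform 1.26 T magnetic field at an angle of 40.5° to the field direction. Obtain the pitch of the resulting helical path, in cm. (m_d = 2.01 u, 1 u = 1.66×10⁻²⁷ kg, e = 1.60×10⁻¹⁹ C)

pitch ≈ 0.109 cm

The velocity component along B is v∥ = v cos40.5° = 1.05×10^4 m/s.
The cyclotron period T = 2πm/(qB) = 1.04×10^-7 s is set by m, q, B alone.
Pitch = v∥·T = (1.05×10^4)(1.04×10^-7) = 1.09×10^-3 m.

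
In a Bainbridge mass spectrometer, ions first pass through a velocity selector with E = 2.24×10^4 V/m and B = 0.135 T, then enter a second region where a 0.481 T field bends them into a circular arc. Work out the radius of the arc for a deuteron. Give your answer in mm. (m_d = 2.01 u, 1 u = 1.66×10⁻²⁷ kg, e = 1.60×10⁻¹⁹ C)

The selector passes v = E/B = 2.24×10^4/0.135 = 1.66×10^5 m/s.
In the deflection region, r = mv/(qB₂) = (3.34×10^-27)(1.66×10^5) / [(1×1.60×10^-19)(0.481)] = 7.19×10^-3 m.

r ≈ 7.19 mm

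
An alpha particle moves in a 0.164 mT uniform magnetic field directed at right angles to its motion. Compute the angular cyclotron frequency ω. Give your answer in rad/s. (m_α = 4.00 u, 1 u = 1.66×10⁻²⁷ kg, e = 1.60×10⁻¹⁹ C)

ω = qB/m = (2×1.60×10^-19)(1.64×10^-4) / (6.64×10^-27) = 7900 rad/s.

ω ≈ 7900 rad/s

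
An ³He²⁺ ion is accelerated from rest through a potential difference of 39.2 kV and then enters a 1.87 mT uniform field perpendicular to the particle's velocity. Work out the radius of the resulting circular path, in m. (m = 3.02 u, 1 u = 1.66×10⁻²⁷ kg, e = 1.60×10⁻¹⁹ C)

r ≈ 18.7 m

The kinetic energy gained is K = qV = (2×1.60×10^-19)(3.92×10^4) = 1.25×10^-14 J.
v = √(2K/m) = 2.24×10^6 m/s.
r = mv/(qB) = (5.01×10^-27)(2.24×10^6) / [(2×1.60×10^-19)(1.87×10^-3)] = 18.7 m.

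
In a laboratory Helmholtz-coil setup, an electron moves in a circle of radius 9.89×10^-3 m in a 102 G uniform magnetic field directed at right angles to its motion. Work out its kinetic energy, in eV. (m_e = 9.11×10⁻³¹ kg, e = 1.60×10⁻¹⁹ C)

K ≈ 894 eV

v = qBr/m = (1×1.60×10^-19)(0.0102)(9.89×10^-3) / (9.11×10^-31) = 1.77×10^7 m/s.
K = ½mv² = 0.5·(9.11×10^-31)·(1.77×10^7)² = 1.43×10^-16 J = 894 eV.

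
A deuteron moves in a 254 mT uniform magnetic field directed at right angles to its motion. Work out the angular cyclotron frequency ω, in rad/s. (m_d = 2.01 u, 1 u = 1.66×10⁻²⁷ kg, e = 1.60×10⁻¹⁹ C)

ω = qB/m = (1×1.60×10^-19)(0.254) / (3.34×10^-27) = 1.22×10^7 rad/s.

ω ≈ 1.22×10^7 rad/s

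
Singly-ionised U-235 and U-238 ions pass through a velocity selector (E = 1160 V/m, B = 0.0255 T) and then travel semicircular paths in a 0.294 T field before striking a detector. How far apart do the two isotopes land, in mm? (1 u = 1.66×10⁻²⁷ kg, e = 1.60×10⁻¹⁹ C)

Δd ≈ 9.63 mm

Both emerge at v = E/B₁ = 4.55×10^4 m/s.
r = mv/(qB₂), so r₁ = 0.37725 m and r₂ = 0.38206 m, giving Δr = 4.82×10^-3 m.
After a semicircle each ion lands a diameter 2r from the entry slit, so the separation is 2Δr = 9.63×10^-3 m.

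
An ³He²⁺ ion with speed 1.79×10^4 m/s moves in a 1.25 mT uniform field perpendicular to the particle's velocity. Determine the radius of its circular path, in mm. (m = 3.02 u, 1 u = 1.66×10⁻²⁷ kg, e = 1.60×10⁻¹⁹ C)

The magnetic force provides the centripetal force: qvB = mv²/r, so r = mv/(qB).
r = (5.01×10^-27 kg)(1.79×10^4 m/s) / [(2×1.60×10^-19 C)(1.25×10^-3 T)] = 0.224 m.

r ≈ 224 mm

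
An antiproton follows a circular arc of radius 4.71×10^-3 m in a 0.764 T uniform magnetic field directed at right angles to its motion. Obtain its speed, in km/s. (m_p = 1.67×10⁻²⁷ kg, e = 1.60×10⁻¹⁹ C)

From qvB = mv²/r, v = qBr/m.
v = (1×1.60×10^-19)(0.764)(4.71×10^-3) / (1.67×10^-27) = 3.45×10^5 m/s.

v ≈ 345 km/s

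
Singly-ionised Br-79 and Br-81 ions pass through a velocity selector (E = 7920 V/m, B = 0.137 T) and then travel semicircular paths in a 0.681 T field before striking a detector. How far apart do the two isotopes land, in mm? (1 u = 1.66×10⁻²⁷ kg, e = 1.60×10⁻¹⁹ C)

Δd ≈ 3.52 mm

Both emerge at v = E/B₁ = 5.78×10^4 m/s.
r = mv/(qB₂), so r₁ = 0.06958 m and r₂ = 0.07134 m, giving Δr = 1.76×10^-3 m.
After a semicircle each ion lands a diameter 2r from the entry slit, so the separation is 2Δr = 3.52×10^-3 m.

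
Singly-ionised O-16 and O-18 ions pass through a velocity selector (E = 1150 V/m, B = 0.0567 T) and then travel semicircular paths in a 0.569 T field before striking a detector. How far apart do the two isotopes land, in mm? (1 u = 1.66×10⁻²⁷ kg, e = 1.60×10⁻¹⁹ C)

Both emerge at v = E/B₁ = 2.03×10^4 m/s.
r = mv/(qB₂), so r₁ = 5.917×10^-3 m and r₂ = 6.657×10^-3 m, giving Δr = 7.40×10^-4 m.
After a semicircle each ion lands a diameter 2r from the entry slit, so the separation is 2Δr = 1.48×10^-3 m.

Δd ≈ 1.48 mm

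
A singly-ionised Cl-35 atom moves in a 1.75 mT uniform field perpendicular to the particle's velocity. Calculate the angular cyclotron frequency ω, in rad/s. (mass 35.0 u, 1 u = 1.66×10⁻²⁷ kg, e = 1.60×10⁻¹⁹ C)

ω ≈ 4820 rad/s

ω = qB/m = (1×1.60×10^-19)(1.75×10^-3) / (5.81×10^-26) = 4820 rad/s.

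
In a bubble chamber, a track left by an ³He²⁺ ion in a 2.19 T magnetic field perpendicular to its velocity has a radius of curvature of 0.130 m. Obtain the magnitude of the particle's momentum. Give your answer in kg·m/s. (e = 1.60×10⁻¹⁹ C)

Since qvB = mv²/r, the momentum p = mv = qBr.
p = (2×1.60×10^-19)(2.19)(0.130) = 9.11×10^-20 kg·m/s.

p ≈ 9.11×10^-20 kg·m/s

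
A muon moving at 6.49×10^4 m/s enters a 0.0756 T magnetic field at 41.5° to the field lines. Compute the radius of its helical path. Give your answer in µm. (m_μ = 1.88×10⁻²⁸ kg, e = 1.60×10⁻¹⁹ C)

Only the perpendicular component v⊥ = v sin41.5° = 4.30×10^4 m/s is bent by the field.
r = m v⊥ /(qB) = (1.88×10^-28)(4.30×10^4) / [(1×1.60×10^-19)(0.0756)] = 6.68×10^-4 m.

r ≈ 668 µm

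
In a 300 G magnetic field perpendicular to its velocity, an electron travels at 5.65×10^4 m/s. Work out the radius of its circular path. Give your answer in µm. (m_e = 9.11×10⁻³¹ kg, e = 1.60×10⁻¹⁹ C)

The magnetic force provides the centripetal force: qvB = mv²/r, so r = mv/(qB).
r = (9.11×10^-31 kg)(5.65×10^4 m/s) / [(1×1.60×10^-19 C)(0.0300 T)] = 1.07×10^-5 m.

r ≈ 10.7 µm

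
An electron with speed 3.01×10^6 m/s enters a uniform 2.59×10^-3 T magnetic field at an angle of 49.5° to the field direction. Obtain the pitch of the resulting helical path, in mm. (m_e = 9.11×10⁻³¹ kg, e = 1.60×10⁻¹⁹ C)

pitch ≈ 27.0 mm

The velocity component along B is v∥ = v cos49.5° = 1.95×10^6 m/s.
The cyclotron period T = 2πm/(qB) = 1.38×10^-8 s is set by m, q, B alone.
Pitch = v∥·T = (1.95×10^6)(1.38×10^-8) = 0.0270 m.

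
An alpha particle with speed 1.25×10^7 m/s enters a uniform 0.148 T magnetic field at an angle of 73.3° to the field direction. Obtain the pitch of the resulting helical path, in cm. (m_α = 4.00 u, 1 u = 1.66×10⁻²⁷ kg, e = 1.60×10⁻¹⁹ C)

The velocity component along B is v∥ = v cos73.3° = 3.59×10^6 m/s.
The cyclotron period T = 2πm/(qB) = 8.81×10^-7 s is set by m, q, B alone.
Pitch = v∥·T = (3.59×10^6)(8.81×10^-7) = 3.16 m.

pitch ≈ 316 cm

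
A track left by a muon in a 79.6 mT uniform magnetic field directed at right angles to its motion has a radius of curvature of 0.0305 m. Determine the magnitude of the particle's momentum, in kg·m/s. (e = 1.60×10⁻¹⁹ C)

p ≈ 3.88×10^-22 kg·m/s

Since qvB = mv²/r, the momentum p = mv = qBr.
p = (1×1.60×10^-19)(0.0796)(0.0305) = 3.88×10^-22 kg·m/s.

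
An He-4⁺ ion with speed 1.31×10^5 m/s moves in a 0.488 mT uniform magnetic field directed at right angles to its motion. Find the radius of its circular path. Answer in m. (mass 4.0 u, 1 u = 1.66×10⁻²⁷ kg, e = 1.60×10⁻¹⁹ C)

The magnetic force provides the centripetal force: qvB = mv²/r, so r = mv/(qB).
r = (6.64×10^-27 kg)(1.31×10^5 m/s) / [(1×1.60×10^-19 C)(4.88×10^-4 T)] = 11.1 m.

r ≈ 11.1 m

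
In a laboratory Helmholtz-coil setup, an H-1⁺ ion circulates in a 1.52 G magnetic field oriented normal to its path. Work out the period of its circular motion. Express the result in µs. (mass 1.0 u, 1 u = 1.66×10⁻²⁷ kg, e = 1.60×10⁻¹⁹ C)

The cyclotron period is independent of speed: T = 2πm/(qB).
T = 2π(1.66×10^-27) / [(1×1.60×10^-19)(1.52×10^-4)] = 4.29×10^-4 s.

T ≈ 429 µs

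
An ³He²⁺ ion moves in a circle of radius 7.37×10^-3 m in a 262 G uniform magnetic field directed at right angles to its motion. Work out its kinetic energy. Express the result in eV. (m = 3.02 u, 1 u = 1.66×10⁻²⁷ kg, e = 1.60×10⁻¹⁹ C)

v = qBr/m = (2×1.60×10^-19)(0.0262)(7.37×10^-3) / (5.01×10^-27) = 1.23×10^4 m/s.
K = ½mv² = 0.5·(5.01×10^-27)·(1.23×10^4)² = 3.81×10^-19 J = 2.38 eV.

K ≈ 2.38 eV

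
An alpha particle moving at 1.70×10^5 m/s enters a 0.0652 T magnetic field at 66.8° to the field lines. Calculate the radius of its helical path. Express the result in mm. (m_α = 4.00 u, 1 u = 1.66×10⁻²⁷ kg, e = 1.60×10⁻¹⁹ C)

Only the perpendicular component v⊥ = v sin66.8° = 1.56×10^5 m/s is bent by the field.
r = m v⊥ /(qB) = (6.64×10^-27)(1.56×10^5) / [(2×1.60×10^-19)(0.0652)] = 0.0497 m.

r ≈ 49.7 mm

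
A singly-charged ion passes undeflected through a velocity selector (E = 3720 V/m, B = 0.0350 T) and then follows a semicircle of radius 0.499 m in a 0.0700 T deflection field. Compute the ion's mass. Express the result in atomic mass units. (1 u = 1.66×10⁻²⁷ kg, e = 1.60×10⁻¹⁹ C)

v = E/B₁ = 1.06×10^5 m/s.
From r = mv/(qB₂), m = qB₂r/v = (1×1.60×10^-19)(0.0700)(0.499) / (1.06×10^5) = 5.26×10^-26 kg.
In atomic mass units: m = 5.26×10^-26 / 1.66×10^-27 = 31.7 u.

m ≈ 31.7 u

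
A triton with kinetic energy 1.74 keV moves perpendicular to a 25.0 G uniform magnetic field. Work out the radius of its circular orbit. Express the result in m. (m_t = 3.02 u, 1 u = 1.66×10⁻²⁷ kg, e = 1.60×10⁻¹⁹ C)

r ≈ 4.18 m

Convert the energy: K = 1.74 keV = 2.78×10^-16 J.
v = √(2K/m) = √(2·2.78×10^-16/5.01×10^-27) = 3.33×10^5 m/s.
r = mv/(qB) = (5.01×10^-27)(3.33×10^5) / [(1×1.60×10^-19)(2.50×10^-3)] = 4.18 m.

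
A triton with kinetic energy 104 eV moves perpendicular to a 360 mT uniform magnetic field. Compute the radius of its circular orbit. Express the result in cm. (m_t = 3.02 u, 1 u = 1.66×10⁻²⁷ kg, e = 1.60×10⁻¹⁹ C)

r ≈ 0.709 cm

Convert the energy: K = 104 eV = 1.66×10^-17 J.
v = √(2K/m) = √(2·1.66×10^-17/5.01×10^-27) = 8.15×10^4 m/s.
r = mv/(qB) = (5.01×10^-27)(8.15×10^4) / [(1×1.60×10^-19)(0.360)] = 7.09×10^-3 m.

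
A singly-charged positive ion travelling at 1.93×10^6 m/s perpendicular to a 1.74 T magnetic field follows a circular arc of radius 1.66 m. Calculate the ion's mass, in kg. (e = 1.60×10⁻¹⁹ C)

qvB = mv²/r ⇒ m = qBr/v.
m = (1×1.60×10^-19)(1.74)(1.66) / (1.93×10^6) = 2.39×10^-25 kg.

m ≈ 2.39×10^-25 kg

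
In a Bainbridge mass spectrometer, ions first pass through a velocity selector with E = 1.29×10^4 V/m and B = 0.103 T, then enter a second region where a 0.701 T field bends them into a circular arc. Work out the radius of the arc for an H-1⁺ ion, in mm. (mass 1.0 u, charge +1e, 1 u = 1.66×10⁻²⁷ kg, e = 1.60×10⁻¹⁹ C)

The selector passes v = E/B = 1.29×10^4/0.103 = 1.25×10^5 m/s.
In the deflection region, r = mv/(qB₂) = (1.66×10^-27)(1.25×10^5) / [(1×1.60×10^-19)(0.701)] = 1.85×10^-3 m.

r ≈ 1.85 mm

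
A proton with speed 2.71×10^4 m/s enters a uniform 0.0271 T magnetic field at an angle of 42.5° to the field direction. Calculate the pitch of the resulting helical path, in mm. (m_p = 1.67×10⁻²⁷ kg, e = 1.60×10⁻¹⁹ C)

pitch ≈ 48.4 mm

The velocity component along B is v∥ = v cos42.5° = 2.00×10^4 m/s.
The cyclotron period T = 2πm/(qB) = 2.42×10^-6 s is set by m, q, B alone.
Pitch = v∥·T = (2.00×10^4)(2.42×10^-6) = 0.0484 m.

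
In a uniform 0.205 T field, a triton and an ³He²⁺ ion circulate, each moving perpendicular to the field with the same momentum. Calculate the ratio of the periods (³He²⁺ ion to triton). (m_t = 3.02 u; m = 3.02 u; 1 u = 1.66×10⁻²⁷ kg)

ratio ≈ 0.500

T = 2πm/(qB) is independent of speed, so T₂/T₁ = (m₂/q₂)/(m₁/q₁).
T_{³He²⁺ ion}/T_{triton} = (5.01×10^-27/2e) / (5.01×10^-27/1e) = 0.500.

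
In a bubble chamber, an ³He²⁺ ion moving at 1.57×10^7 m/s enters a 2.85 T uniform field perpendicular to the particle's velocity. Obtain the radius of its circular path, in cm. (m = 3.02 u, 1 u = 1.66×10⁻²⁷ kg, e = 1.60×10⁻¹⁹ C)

The magnetic force provides the centripetal force: qvB = mv²/r, so r = mv/(qB).
r = (5.01×10^-27 kg)(1.57×10^7 m/s) / [(2×1.60×10^-19 C)(2.85 T)] = 0.0863 m.

r ≈ 8.63 cm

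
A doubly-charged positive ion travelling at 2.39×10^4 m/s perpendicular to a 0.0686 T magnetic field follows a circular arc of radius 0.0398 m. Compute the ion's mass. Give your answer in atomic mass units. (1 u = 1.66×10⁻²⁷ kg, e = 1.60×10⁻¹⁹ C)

m ≈ 22.0 u

qvB = mv²/r ⇒ m = qBr/v.
m = (2×1.60×10^-19)(0.0686)(0.0398) / (2.39×10^4) = 3.66×10^-26 kg = 22.0 u.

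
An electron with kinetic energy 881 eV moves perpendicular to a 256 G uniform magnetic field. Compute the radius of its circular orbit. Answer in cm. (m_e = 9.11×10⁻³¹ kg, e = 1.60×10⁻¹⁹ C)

Convert the energy: K = 881 eV = 1.41×10^-16 J.
v = √(2K/m) = √(2·1.41×10^-16/9.11×10^-31) = 1.76×10^7 m/s.
r = mv/(qB) = (9.11×10^-31)(1.76×10^7) / [(1×1.60×10^-19)(0.0256)] = 3.91×10^-3 m.

r ≈ 0.391 cm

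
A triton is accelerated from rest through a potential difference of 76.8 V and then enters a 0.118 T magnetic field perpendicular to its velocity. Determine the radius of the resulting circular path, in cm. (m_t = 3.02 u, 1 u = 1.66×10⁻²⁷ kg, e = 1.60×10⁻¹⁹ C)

r ≈ 1.86 cm

The kinetic energy gained is K = qV = (1×1.60×10^-19)(76.8) = 1.23×10^-17 J.
v = √(2K/m) = 7.00×10^4 m/s.
r = mv/(qB) = (5.01×10^-27)(7.00×10^4) / [(1×1.60×10^-19)(0.118)] = 0.0186 m.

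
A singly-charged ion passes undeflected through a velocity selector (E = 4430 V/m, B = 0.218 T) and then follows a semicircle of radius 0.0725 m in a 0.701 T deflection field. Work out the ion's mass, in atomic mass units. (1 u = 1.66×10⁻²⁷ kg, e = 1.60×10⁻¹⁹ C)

v = E/B₁ = 2.03×10^4 m/s.
From r = mv/(qB₂), m = qB₂r/v = (1×1.60×10^-19)(0.701)(0.0725) / (2.03×10^4) = 4.00×10^-25 kg.
In atomic mass units: m = 4.00×10^-25 / 1.66×10^-27 = 241 u.

m ≈ 241 u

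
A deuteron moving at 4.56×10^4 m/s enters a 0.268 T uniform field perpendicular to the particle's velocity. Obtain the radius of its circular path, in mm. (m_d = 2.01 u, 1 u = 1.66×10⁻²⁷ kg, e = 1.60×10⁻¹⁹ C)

The magnetic force provides the centripetal force: qvB = mv²/r, so r = mv/(qB).
r = (3.34×10^-27 kg)(4.56×10^4 m/s) / [(1×1.60×10^-19 C)(0.268 T)] = 3.55×10^-3 m.

r ≈ 3.55 mm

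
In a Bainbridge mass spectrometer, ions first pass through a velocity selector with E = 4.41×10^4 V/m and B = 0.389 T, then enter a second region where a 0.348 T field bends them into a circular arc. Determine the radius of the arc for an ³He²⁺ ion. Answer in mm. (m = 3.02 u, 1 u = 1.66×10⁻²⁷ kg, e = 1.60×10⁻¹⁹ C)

r ≈ 5.10 mm

The selector passes v = E/B = 4.41×10^4/0.389 = 1.13×10^5 m/s.
In the deflection region, r = mv/(qB₂) = (5.01×10^-27)(1.13×10^5) / [(2×1.60×10^-19)(0.348)] = 5.10×10^-3 m.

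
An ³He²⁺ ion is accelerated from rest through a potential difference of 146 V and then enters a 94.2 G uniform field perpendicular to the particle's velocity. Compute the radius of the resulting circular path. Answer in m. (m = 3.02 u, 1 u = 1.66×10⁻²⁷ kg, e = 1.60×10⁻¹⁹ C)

r ≈ 0.227 m

The kinetic energy gained is K = qV = (2×1.60×10^-19)(146) = 4.67×10^-17 J.
v = √(2K/m) = 1.37×10^5 m/s.
r = mv/(qB) = (5.01×10^-27)(1.37×10^5) / [(2×1.60×10^-19)(9.42×10^-3)] = 0.227 m.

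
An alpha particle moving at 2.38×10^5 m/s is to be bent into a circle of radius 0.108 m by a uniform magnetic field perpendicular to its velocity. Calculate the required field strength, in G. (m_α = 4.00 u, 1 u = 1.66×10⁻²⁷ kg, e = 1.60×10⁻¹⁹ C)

qvB = mv²/r gives B = mv/(qr).
B = (6.64×10^-27)(2.38×10^5) / [(2×1.60×10^-19)(0.108)] = 0.0457 T.

B ≈ 457 G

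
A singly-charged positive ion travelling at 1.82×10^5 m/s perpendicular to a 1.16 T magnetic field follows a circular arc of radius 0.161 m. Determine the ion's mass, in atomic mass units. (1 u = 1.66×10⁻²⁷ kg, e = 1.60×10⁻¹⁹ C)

m ≈ 98.9 u

qvB = mv²/r ⇒ m = qBr/v.
m = (1×1.60×10^-19)(1.16)(0.161) / (1.82×10^5) = 1.64×10^-25 kg = 98.9 u.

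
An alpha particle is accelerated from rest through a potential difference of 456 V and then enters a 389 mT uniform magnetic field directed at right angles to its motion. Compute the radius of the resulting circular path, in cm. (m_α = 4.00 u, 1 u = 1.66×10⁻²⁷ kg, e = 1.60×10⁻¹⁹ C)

r ≈ 1.12 cm

The kinetic energy gained is K = qV = (2×1.60×10^-19)(456) = 1.46×10^-16 J.
v = √(2K/m) = 2.10×10^5 m/s.
r = mv/(qB) = (6.64×10^-27)(2.10×10^5) / [(2×1.60×10^-19)(0.389)] = 0.0112 m.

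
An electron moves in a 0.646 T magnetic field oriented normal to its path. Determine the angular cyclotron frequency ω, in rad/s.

ω ≈ 1.13×10^11 rad/s

ω = qB/m = (1×1.60×10^-19)(0.646) / (9.11×10^-31) = 1.13×10^11 rad/s.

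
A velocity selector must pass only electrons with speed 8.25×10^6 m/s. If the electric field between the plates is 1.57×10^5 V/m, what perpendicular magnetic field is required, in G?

B ≈ 190 G

qE = qvB ⇒ B = E/v = (1.57×10^5) / (8.25×10^6) = 0.0190 T.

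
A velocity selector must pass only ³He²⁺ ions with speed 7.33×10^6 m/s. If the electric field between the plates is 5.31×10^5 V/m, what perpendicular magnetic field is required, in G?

qE = qvB ⇒ B = E/v = (5.31×10^5) / (7.33×10^6) = 0.0724 T.

B ≈ 724 G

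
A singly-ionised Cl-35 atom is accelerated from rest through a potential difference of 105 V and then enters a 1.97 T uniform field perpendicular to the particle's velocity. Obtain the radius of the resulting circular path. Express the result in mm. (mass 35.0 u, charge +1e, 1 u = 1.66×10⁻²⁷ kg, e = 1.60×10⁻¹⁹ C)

r ≈ 4.43 mm

The kinetic energy gained is K = qV = (1×1.60×10^-19)(105) = 1.68×10^-17 J.
v = √(2K/m) = 2.40×10^4 m/s.
r = mv/(qB) = (5.81×10^-26)(2.40×10^4) / [(1×1.60×10^-19)(1.97)] = 4.43×10^-3 m.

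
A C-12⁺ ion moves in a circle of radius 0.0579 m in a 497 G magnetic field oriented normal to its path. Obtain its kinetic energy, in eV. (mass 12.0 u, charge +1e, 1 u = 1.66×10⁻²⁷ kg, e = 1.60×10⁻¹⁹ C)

v = qBr/m = (1×1.60×10^-19)(0.0497)(0.0579) / (1.99×10^-26) = 2.31×10^4 m/s.
K = ½mv² = 0.5·(1.99×10^-26)·(2.31×10^4)² = 5.32×10^-18 J = 33.3 eV.

K ≈ 33.3 eV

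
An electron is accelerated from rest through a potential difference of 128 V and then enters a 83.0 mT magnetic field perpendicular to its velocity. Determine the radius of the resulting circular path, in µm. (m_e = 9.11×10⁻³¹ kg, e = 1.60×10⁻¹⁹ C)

r ≈ 460 µm

The kinetic energy gained is K = qV = (1×1.60×10^-19)(128) = 2.05×10^-17 J.
v = √(2K/m) = 6.71×10^6 m/s.
r = mv/(qB) = (9.11×10^-31)(6.71×10^6) / [(1×1.60×10^-19)(0.0830)] = 4.60×10^-4 m.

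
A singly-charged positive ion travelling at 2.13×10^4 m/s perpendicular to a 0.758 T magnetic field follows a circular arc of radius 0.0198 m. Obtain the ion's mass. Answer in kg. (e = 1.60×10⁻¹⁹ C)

m ≈ 1.13×10^-25 kg

qvB = mv²/r ⇒ m = qBr/v.
m = (1×1.60×10^-19)(0.758)(0.0198) / (2.13×10^4) = 1.13×10^-25 kg.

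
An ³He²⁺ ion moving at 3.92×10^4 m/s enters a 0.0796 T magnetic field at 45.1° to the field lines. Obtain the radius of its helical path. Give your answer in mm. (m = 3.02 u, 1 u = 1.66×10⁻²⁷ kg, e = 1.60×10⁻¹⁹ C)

r ≈ 5.46 mm

Only the perpendicular component v⊥ = v sin45.1° = 2.78×10^4 m/s is bent by the field.
r = m v⊥ /(qB) = (5.01×10^-27)(2.78×10^4) / [(2×1.60×10^-19)(0.0796)] = 5.46×10^-3 m.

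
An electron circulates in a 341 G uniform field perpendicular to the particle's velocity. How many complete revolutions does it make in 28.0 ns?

N = 26

T = 2πm/(qB) = 2π(9.11×10^-31) / [(1×1.60×10^-19)(0.0341)] = 1.0491×10^-9 s.
N = t/T = 2.80×10^-8 / 1.0491×10^-9 ≈ 26.69, so 26 complete revolutions.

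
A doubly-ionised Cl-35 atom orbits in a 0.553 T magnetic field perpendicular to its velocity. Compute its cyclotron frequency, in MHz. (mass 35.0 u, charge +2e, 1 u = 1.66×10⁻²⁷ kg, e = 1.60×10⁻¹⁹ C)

f = qB/(2πm) = (2×1.60×10^-19)(0.553) / [2π(5.81×10^-26)] = 4.85×10^5 Hz.

f ≈ 0.485 MHz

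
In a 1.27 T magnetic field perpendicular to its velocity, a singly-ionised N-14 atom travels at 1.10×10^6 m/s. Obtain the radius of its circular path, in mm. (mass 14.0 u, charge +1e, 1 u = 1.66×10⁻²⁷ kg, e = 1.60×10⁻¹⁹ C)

The magnetic force provides the centripetal force: qvB = mv²/r, so r = mv/(qB).
r = (2.32×10^-26 kg)(1.10×10^6 m/s) / [(1×1.60×10^-19 C)(1.27 T)] = 0.126 m.

r ≈ 126 mm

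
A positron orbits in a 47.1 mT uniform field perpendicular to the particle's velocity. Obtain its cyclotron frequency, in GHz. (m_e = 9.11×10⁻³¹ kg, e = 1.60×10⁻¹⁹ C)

f ≈ 1.32 GHz

f = qB/(2πm) = (1×1.60×10^-19)(0.0471) / [2π(9.11×10^-31)] = 1.32×10^9 Hz.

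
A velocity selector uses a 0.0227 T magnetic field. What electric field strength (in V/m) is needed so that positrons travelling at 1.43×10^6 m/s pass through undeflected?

qE = qvB ⇒ E = vB = (1.43×10^6)(0.0227) = 3.25×10^4 V/m.

E ≈ 3.25×10^4 V/m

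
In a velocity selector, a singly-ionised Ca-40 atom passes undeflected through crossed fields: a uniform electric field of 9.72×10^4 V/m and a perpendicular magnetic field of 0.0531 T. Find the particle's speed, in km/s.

For zero net force, qE = qvB, so v = E/B.
v = (9.72×10^4) / (0.0531) = 1.83×10^6 m/s.

v ≈ 1830 km/s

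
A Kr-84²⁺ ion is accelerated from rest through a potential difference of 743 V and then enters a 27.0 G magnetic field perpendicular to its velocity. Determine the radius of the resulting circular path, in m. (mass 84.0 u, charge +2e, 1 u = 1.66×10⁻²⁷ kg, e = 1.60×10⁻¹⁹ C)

r ≈ 9.42 m

The kinetic energy gained is K = qV = (2×1.60×10^-19)(743) = 2.38×10^-16 J.
v = √(2K/m) = 5.84×10^4 m/s.
r = mv/(qB) = (1.39×10^-25)(5.84×10^4) / [(2×1.60×10^-19)(2.70×10^-3)] = 9.42 m.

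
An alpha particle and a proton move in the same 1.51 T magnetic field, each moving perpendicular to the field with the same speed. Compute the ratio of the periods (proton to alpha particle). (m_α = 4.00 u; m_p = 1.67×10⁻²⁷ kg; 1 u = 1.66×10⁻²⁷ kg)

T = 2πm/(qB) is independent of speed, so T₂/T₁ = (m₂/q₂)/(m₁/q₁).
T_{proton}/T_{alpha particle} = (1.67×10^-27/1e) / (6.64×10^-27/2e) = 0.503.

ratio ≈ 0.503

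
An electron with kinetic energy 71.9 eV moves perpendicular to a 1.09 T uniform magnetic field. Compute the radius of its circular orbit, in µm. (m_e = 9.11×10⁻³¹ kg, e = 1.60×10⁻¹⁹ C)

Convert the energy: K = 71.9 eV = 1.15×10^-17 J.
v = √(2K/m) = √(2·1.15×10^-17/9.11×10^-31) = 5.03×10^6 m/s.
r = mv/(qB) = (9.11×10^-31)(5.03×10^6) / [(1×1.60×10^-19)(1.09)] = 2.63×10^-5 m.

r ≈ 26.3 µm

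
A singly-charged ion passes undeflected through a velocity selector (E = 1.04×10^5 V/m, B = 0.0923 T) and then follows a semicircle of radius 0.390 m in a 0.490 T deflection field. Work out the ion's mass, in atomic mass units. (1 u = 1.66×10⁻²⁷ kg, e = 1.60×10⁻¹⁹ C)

m ≈ 16.3 u

v = E/B₁ = 1.13×10^6 m/s.
From r = mv/(qB₂), m = qB₂r/v = (1×1.60×10^-19)(0.490)(0.390) / (1.13×10^6) = 2.71×10^-26 kg.
In atomic mass units: m = 2.71×10^-26 / 1.66×10^-27 = 16.3 u.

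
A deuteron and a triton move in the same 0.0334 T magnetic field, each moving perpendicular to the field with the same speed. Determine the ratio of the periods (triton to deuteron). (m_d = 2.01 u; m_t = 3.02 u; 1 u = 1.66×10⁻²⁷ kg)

ratio ≈ 1.50

T = 2πm/(qB) is independent of speed, so T₂/T₁ = (m₂/q₂)/(m₁/q₁).
T_{triton}/T_{deuteron} = (5.01×10^-27/1e) / (3.34×10^-27/1e) = 1.50.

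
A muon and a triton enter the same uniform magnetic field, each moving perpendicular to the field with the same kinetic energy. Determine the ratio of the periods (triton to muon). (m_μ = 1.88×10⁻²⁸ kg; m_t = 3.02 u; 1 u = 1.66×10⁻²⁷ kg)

T = 2πm/(qB) is independent of speed, so T₂/T₁ = (m₂/q₂)/(m₁/q₁).
T_{triton}/T_{muon} = (5.01×10^-27/1e) / (1.88×10^-28/1e) = 26.7.

ratio ≈ 26.7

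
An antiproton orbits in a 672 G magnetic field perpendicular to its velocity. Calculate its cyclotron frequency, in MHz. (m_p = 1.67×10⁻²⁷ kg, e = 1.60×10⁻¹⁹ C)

f = qB/(2πm) = (1×1.60×10^-19)(0.0672) / [2π(1.67×10^-27)] = 1.02×10^6 Hz.

f ≈ 1.02 MHz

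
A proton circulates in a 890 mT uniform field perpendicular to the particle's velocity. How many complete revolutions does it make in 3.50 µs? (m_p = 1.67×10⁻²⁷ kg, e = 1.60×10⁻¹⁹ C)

N = 47

T = 2πm/(qB) = 2π(1.67×10^-27) / [(1×1.60×10^-19)(0.890)] = 7.3686×10^-8 s.
N = t/T = 3.50×10^-6 / 7.3686×10^-8 ≈ 47.50, so 47 complete revolutions.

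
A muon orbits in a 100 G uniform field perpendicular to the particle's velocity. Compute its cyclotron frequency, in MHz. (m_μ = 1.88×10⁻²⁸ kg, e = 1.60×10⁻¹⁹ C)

f = qB/(2πm) = (1×1.60×10^-19)(0.0100) / [2π(1.88×10^-28)] = 1.35×10^6 Hz.

f ≈ 1.35 MHz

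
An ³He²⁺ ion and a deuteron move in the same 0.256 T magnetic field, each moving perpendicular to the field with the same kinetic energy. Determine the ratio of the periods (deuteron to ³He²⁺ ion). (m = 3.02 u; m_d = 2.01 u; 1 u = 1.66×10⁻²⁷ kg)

ratio ≈ 1.33

T = 2πm/(qB) is independent of speed, so T₂/T₁ = (m₂/q₂)/(m₁/q₁).
T_{deuteron}/T_{³He²⁺ ion} = (3.34×10^-27/1e) / (5.01×10^-27/2e) = 1.33.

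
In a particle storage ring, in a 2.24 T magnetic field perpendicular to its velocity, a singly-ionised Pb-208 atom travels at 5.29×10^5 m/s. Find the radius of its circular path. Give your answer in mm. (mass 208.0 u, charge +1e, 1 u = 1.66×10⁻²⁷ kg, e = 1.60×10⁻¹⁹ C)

r ≈ 510 mm

The magnetic force provides the centripetal force: qvB = mv²/r, so r = mv/(qB).
r = (3.45×10^-25 kg)(5.29×10^5 m/s) / [(1×1.60×10^-19 C)(2.24 T)] = 0.510 m.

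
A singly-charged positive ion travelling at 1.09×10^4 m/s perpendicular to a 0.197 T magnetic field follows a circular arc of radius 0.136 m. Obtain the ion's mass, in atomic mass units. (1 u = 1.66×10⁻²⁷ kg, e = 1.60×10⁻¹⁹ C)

qvB = mv²/r ⇒ m = qBr/v.
m = (1×1.60×10^-19)(0.197)(0.136) / (1.09×10^4) = 3.93×10^-25 kg = 237 u.

m ≈ 237 u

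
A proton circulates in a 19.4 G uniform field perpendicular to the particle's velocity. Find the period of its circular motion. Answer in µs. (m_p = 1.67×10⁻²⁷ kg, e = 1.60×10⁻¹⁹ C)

T ≈ 33.8 µs

The cyclotron period is independent of speed: T = 2πm/(qB).
T = 2π(1.67×10^-27) / [(1×1.60×10^-19)(1.94×10^-3)] = 3.38×10^-5 s.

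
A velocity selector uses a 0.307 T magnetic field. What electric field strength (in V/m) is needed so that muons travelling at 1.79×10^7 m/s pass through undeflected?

qE = qvB ⇒ E = vB = (1.79×10^7)(0.307) = 5.50×10^6 V/m.

E ≈ 5.50×10^6 V/m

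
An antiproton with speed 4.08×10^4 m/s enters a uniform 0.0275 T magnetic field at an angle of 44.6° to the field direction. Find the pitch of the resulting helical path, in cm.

The velocity component along B is v∥ = v cos44.6° = 2.91×10^4 m/s.
The cyclotron period T = 2πm/(qB) = 2.38×10^-6 s is set by m, q, B alone.
Pitch = v∥·T = (2.91×10^4)(2.38×10^-6) = 0.0693 m.

pitch ≈ 6.93 cm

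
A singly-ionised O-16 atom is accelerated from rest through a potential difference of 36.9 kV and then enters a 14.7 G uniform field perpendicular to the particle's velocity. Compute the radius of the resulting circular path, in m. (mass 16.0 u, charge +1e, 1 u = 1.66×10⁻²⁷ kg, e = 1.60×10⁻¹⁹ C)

r ≈ 75.3 m

The kinetic energy gained is K = qV = (1×1.60×10^-19)(3.69×10^4) = 5.90×10^-15 J.
v = √(2K/m) = 6.67×10^5 m/s.
r = mv/(qB) = (2.66×10^-26)(6.67×10^5) / [(1×1.60×10^-19)(1.47×10^-3)] = 75.3 m.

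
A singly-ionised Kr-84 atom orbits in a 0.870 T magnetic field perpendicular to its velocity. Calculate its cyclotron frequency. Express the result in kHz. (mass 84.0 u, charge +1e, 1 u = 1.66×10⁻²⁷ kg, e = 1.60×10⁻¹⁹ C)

f = qB/(2πm) = (1×1.60×10^-19)(0.870) / [2π(1.39×10^-25)] = 1.59×10^5 Hz.

f ≈ 159 kHz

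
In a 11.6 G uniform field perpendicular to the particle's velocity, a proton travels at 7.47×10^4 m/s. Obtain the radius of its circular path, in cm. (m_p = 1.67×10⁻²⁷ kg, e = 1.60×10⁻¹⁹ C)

The magnetic force provides the centripetal force: qvB = mv²/r, so r = mv/(qB).
r = (1.67×10^-27 kg)(7.47×10^4 m/s) / [(1×1.60×10^-19 C)(1.16×10^-3 T)] = 0.672 m.

r ≈ 67.2 cm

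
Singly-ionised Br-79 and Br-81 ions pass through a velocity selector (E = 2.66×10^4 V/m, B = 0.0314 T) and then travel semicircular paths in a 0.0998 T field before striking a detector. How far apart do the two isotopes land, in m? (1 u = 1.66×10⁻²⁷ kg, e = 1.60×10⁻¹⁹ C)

Δd ≈ 0.352 m

Both emerge at v = E/B₁ = 8.47×10^5 m/s.
r = mv/(qB₂), so r₁ = 6.957 m and r₂ = 7.133 m, giving Δr = 0.176 m.
After a semicircle each ion lands a diameter 2r from the entry slit, so the separation is 2Δr = 0.352 m.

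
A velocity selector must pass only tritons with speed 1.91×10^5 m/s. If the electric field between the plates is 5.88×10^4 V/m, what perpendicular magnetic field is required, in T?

B ≈ 0.308 T

qE = qvB ⇒ B = E/v = (5.88×10^4) / (1.91×10^5) = 0.308 T.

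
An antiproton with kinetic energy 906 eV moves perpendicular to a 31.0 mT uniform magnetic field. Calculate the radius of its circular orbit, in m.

r ≈ 0.140 m

Convert the energy: K = 906 eV = 1.45×10^-16 J.
v = √(2K/m) = √(2·1.45×10^-16/1.67×10^-27) = 4.17×10^5 m/s.
r = mv/(qB) = (1.67×10^-27)(4.17×10^5) / [(1×1.60×10^-19)(0.0310)] = 0.140 m.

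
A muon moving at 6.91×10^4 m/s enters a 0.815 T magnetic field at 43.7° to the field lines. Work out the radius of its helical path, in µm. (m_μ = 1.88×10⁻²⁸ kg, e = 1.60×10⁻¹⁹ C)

Only the perpendicular component v⊥ = v sin43.7° = 4.77×10^4 m/s is bent by the field.
r = m v⊥ /(qB) = (1.88×10^-28)(4.77×10^4) / [(1×1.60×10^-19)(0.815)] = 6.88×10^-5 m.

r ≈ 68.8 µm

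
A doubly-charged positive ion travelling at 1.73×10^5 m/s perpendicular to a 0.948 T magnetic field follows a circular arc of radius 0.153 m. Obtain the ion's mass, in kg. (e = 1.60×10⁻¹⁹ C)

m ≈ 2.68×10^-25 kg

qvB = mv²/r ⇒ m = qBr/v.
m = (2×1.60×10^-19)(0.948)(0.153) / (1.73×10^5) = 2.68×10^-25 kg.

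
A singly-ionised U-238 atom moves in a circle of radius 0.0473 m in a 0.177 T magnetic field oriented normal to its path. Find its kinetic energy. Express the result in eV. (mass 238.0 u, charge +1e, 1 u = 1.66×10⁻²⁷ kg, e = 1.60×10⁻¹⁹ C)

K ≈ 14.2 eV

v = qBr/m = (1×1.60×10^-19)(0.177)(0.0473) / (3.95×10^-25) = 3390 m/s.
K = ½mv² = 0.5·(3.95×10^-25)·(3390)² = 2.27×10^-18 J = 14.2 eV.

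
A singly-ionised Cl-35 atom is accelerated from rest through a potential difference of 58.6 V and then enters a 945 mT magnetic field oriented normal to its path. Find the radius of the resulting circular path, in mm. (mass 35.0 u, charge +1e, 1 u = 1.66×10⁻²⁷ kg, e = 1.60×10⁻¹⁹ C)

r ≈ 6.90 mm

The kinetic energy gained is K = qV = (1×1.60×10^-19)(58.6) = 9.38×10^-18 J.
v = √(2K/m) = 1.80×10^4 m/s.
r = mv/(qB) = (5.81×10^-26)(1.80×10^4) / [(1×1.60×10^-19)(0.945)] = 6.90×10^-3 m.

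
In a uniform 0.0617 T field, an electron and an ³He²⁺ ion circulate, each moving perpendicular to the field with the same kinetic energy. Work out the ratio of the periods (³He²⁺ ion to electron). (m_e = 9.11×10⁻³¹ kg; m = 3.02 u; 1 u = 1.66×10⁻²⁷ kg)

ratio ≈ 2750

T = 2πm/(qB) is independent of speed, so T₂/T₁ = (m₂/q₂)/(m₁/q₁).
T_{³He²⁺ ion}/T_{electron} = (5.01×10^-27/2e) / (9.11×10^-31/1e) = 2750.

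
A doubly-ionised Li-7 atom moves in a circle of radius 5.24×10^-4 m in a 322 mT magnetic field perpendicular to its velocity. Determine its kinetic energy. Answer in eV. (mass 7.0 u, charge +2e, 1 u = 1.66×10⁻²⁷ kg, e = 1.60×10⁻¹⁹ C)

v = qBr/m = (2×1.60×10^-19)(0.322)(5.24×10^-4) / (1.16×10^-26) = 4650 m/s.
K = ½mv² = 0.5·(1.16×10^-26)·(4650)² = 1.25×10^-19 J = 0.784 eV.

K ≈ 0.784 eV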